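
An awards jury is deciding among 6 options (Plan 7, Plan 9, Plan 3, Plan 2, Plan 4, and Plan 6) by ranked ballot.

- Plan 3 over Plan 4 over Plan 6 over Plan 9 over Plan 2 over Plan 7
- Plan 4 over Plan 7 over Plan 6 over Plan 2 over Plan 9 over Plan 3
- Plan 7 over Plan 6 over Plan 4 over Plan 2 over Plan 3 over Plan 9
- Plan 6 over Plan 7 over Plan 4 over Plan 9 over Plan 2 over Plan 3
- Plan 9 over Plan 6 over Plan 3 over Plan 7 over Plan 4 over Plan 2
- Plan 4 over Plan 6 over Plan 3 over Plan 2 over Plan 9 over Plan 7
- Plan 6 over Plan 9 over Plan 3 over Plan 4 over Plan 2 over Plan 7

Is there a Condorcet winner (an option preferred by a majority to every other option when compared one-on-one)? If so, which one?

Plan 6

Head-to-head results (7 voters total):
Plan 7 vs Plan 9: Plan 9 wins 4–3.
Plan 7 vs Plan 3: Plan 3 wins 4–3.
Plan 7 vs Plan 2: Plan 7 wins 4–3.
Plan 7 vs Plan 4: Plan 4 wins 4–3.
Plan 7 vs Plan 6: Plan 6 wins 5–2.
Plan 9 vs Plan 3: Plan 9 wins 4–3.
Plan 9 vs Plan 2: Plan 9 wins 4–3.
Plan 9 vs Plan 4: Plan 4 wins 5–2.
Plan 9 vs Plan 6: Plan 6 wins 6–1.
Plan 3 vs Plan 2: Plan 3 wins 4–3.
Plan 3 vs Plan 4: Plan 4 wins 4–3.
Plan 3 vs Plan 6: Plan 6 wins 6–1.
Plan 2 vs Plan 4: Plan 4 wins 7–0.
Plan 2 vs Plan 6: Plan 6 wins 7–0.
Plan 4 vs Plan 6: Plan 6 wins 4–3.
Plan 6 beats each rival — Plan 7 (5–2), Plan 9 (6–1), Plan 3 (6–1), Plan 2 (7–0), Plan 4 (4–3) — so Plan 6 is the Condorcet winner.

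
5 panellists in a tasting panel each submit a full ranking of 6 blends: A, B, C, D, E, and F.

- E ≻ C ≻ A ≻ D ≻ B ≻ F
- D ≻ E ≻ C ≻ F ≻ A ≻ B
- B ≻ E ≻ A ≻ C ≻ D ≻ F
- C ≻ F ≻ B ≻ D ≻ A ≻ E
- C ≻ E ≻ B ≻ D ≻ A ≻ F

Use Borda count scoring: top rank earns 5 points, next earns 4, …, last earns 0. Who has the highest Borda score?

C

Borda scores:
  A: 3 + 1 + 3 + 1 + 1 = 9
  B: 1 + 0 + 5 + 3 + 3 = 12
  C: 4 + 3 + 2 + 5 + 5 = 19
  D: 2 + 5 + 1 + 2 + 2 = 12
  E: 5 + 4 + 4 + 0 + 4 = 17
  F: 0 + 2 + 0 + 4 + 0 = 6
C has the highest total.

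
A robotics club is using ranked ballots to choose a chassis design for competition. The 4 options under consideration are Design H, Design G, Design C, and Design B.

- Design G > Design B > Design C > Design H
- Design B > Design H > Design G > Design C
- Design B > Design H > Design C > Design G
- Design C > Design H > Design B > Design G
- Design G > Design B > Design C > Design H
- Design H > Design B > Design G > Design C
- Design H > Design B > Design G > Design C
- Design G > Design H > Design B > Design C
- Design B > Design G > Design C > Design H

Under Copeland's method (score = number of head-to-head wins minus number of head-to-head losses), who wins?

Pairwise results:
  Design H vs Design G: Design H wins 5–4.
  Design H vs Design C: Design H wins 5–4.
  Design H vs Design B: Design B wins 5–4.
  Design G vs Design C: Design G wins 7–2.
  Design G vs Design B: Design B wins 6–3.
  Design C vs Design B: Design B wins 8–1.
Copeland scores (wins − losses):
  Design H: 2 − 1 = 1
  Design G: 1 − 2 = -1
  Design C: 0 − 3 = -3
  Design B: 3 − 0 = 3
Design B has the best Copeland score.

Design B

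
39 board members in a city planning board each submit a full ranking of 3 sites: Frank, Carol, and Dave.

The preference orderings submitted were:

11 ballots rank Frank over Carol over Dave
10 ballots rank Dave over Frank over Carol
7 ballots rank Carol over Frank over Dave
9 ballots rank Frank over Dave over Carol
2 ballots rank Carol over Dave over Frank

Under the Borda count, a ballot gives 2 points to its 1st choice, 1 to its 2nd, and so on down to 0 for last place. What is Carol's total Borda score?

29

Borda scores:
  Frank: 11·2 + 10·1 + 7·1 + 9·2 + 2·0 = 57
  Carol: 11·1 + 10·0 + 7·2 + 9·0 + 2·2 = 29
  Dave: 11·0 + 10·2 + 7·0 + 9·1 + 2·1 = 31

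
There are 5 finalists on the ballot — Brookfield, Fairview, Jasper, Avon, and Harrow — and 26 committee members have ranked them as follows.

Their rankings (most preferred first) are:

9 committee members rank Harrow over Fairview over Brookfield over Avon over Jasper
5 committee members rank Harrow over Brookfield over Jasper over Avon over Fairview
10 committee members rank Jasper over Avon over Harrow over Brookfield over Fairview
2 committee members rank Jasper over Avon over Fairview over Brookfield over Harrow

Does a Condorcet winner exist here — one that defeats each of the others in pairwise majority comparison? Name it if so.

Head-to-head results (26 voters total):
Brookfield vs Fairview: Brookfield wins 15–11.
Brookfield vs Jasper: Brookfield wins 14–12.
Brookfield vs Avon: Brookfield wins 14–12.
Brookfield vs Harrow: Harrow wins 24–2.
Fairview vs Jasper: Jasper wins 17–9.
Fairview vs Avon: Avon wins 17–9.
Fairview vs Harrow: Harrow wins 24–2.
Jasper vs Avon: Jasper wins 17–9.
Jasper vs Harrow: Harrow wins 14–12.
Avon vs Harrow: Harrow wins 14–12.
Harrow beats each rival — Brookfield (24–2), Fairview (24–2), Jasper (14–12), Avon (14–12) — so Harrow is the Condorcet winner.

Harrow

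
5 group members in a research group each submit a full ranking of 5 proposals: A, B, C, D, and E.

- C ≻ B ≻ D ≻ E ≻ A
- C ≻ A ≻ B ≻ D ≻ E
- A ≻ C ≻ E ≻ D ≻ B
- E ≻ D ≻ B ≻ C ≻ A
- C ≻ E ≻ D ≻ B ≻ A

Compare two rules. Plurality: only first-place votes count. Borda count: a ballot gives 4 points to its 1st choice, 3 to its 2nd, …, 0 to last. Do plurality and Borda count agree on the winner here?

Plurality first-place counts: A 1, B 0, C 3, D 0, E 1 → C.
Borda totals: A 7, B 8, C 16, D 9, E 10 → C.
The two rules agree on C.

Yes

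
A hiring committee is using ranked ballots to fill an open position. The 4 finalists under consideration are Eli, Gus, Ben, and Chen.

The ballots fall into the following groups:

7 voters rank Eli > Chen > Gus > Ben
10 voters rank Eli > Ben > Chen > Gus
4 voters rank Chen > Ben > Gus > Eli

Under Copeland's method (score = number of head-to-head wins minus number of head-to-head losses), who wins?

Eli

Pairwise results:
  Eli vs Gus: Eli wins 17–4.
  Eli vs Ben: Eli wins 17–4.
  Eli vs Chen: Eli wins 17–4.
  Gus vs Ben: Ben wins 14–7.
  Gus vs Chen: Chen wins 21–0.
  Ben vs Chen: Chen wins 11–10.
Copeland scores (wins − losses):
  Eli: 3 − 0 = 3
  Gus: 0 − 3 = -3
  Ben: 1 − 2 = -1
  Chen: 2 − 1 = 1
Eli has the best Copeland score.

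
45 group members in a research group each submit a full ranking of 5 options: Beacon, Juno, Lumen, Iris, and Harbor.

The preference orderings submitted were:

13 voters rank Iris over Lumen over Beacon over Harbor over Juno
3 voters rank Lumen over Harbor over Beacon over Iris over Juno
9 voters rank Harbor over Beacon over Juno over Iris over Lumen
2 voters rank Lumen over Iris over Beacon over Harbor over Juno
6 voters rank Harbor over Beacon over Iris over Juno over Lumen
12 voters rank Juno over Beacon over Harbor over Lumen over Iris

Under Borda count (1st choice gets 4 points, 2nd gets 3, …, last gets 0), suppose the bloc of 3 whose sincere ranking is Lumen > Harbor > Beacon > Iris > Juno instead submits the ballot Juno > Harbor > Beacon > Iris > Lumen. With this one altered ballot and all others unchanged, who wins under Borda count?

Beacon

Borda totals with the altered ballot: Beacon 117, Juno 84, Lumen 59, Iris 82, Harbor 108.
The winner is unchanged: still Beacon.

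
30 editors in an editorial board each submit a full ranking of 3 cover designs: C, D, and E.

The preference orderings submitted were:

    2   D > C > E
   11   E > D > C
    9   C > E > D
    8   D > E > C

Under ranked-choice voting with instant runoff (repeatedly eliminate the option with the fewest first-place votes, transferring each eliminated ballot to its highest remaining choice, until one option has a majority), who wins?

Round 1: E 11, D 10, C 9. C has the fewest and is eliminated.
Round 2: E 20, D 10. E has a majority.

E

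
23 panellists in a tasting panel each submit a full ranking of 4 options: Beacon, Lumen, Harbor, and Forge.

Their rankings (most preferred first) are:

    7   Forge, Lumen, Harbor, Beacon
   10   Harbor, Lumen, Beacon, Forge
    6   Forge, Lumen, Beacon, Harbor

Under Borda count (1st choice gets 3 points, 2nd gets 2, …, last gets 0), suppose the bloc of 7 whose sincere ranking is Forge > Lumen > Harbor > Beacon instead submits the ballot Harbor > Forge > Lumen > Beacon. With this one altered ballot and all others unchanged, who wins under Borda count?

Harbor

Borda totals with the altered ballot: Beacon 16, Lumen 39, Harbor 51, Forge 32.
The switch changes the winner from Lumen to Harbor.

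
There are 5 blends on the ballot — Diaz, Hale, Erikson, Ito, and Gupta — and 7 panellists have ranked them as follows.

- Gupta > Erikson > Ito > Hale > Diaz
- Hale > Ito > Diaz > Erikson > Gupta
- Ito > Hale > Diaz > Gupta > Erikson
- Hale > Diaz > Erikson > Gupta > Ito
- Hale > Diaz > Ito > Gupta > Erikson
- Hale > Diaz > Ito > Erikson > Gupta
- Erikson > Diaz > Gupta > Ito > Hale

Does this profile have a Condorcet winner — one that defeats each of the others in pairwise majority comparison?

Head-to-head results (7 voters total):
Diaz vs Hale: Hale wins 6–1.
Diaz vs Erikson: Diaz wins 5–2.
Diaz vs Ito: Diaz wins 4–3.
Diaz vs Gupta: Diaz wins 6–1.
Hale vs Erikson: Hale wins 5–2.
Hale vs Ito: Hale wins 4–3.
Hale vs Gupta: Hale wins 5–2.
Erikson vs Ito: Ito wins 4–3.
Erikson vs Gupta: Erikson wins 4–3.
Ito vs Gupta: Ito wins 4–3.
Hale beats each rival — Diaz (6–1), Erikson (5–2), Ito (4–3), Gupta (5–2) — so Hale is the Condorcet winner.

Yes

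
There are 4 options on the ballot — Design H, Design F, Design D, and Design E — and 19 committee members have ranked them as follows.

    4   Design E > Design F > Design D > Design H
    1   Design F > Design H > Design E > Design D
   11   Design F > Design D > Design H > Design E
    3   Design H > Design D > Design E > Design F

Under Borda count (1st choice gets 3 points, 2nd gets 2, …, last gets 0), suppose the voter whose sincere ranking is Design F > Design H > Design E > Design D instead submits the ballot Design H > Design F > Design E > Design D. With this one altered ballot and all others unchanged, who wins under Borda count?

Design F

Borda totals with the altered ballot: Design H 23, Design F 43, Design D 32, Design E 16.
The winner is unchanged: still Design F.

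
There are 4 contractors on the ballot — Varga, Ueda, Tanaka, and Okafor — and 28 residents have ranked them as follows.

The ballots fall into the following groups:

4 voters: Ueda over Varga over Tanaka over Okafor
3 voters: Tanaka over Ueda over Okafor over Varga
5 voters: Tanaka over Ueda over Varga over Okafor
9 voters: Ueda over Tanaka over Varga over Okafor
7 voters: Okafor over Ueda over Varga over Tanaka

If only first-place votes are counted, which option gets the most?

Ueda

First-place vote totals:
  Varga: 0
  Ueda: 13
  Tanaka: 8
  Okafor: 7
Ueda has the most first-place votes.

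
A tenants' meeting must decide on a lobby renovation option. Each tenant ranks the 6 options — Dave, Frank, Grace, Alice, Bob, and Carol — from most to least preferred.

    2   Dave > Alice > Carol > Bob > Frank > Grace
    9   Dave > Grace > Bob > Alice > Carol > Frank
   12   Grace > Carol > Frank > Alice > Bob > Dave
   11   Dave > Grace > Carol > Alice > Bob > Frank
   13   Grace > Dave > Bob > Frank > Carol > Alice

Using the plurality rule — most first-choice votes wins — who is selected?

First-place vote totals:
  Dave: 22
  Frank: 0
  Grace: 25
  Alice: 0
  Bob: 0
  Carol: 0
Grace has the most first-place votes.

Grace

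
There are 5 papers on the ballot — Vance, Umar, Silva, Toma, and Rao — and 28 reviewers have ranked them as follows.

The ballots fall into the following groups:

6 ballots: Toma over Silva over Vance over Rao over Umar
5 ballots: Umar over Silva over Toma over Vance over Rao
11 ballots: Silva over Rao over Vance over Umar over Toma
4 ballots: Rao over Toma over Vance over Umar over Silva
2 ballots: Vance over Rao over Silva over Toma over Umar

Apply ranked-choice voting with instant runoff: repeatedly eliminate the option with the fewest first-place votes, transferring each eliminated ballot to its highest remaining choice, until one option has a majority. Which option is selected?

Silva

Round 1: Silva 11, Toma 6, Umar 5, Rao 4, Vance 2. Vance has the fewest and is eliminated.
Round 2: Silva 11, Toma 6, Rao 6, Umar 5. Umar has the fewest and is eliminated.
Round 3: Silva 16, Toma 6, Rao 6. Silva has a majority.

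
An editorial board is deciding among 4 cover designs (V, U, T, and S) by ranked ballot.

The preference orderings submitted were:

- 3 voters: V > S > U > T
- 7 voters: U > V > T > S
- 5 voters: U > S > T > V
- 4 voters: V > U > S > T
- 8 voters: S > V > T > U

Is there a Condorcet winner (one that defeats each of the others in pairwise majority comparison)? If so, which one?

V

Head-to-head results (27 voters total):
V vs U: V wins 15–12.
V vs T: V wins 22–5.
V vs S: V wins 14–13.
U vs T: U wins 19–8.
U vs S: U wins 16–11.
T vs S: S wins 20–7.
V beats each rival — U (15–12), T (22–5), S (14–13) — so V is the Condorcet winner.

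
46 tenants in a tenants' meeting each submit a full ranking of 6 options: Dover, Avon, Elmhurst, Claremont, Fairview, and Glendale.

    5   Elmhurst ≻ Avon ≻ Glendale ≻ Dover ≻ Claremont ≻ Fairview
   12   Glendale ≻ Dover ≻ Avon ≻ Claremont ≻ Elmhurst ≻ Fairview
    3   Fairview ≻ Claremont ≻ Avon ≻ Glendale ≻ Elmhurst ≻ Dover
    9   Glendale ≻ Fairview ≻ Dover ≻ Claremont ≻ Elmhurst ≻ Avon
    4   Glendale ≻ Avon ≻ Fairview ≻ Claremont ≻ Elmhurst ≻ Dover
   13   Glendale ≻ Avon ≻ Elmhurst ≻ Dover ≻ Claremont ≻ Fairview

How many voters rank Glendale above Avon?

38

Ballots ranking Glendale above Avon: 12+9+4+13 = 38.
Ballots ranking Avon above Glendale: 5+3 = 8.
So 38 of 46 voters prefer Glendale to Avon.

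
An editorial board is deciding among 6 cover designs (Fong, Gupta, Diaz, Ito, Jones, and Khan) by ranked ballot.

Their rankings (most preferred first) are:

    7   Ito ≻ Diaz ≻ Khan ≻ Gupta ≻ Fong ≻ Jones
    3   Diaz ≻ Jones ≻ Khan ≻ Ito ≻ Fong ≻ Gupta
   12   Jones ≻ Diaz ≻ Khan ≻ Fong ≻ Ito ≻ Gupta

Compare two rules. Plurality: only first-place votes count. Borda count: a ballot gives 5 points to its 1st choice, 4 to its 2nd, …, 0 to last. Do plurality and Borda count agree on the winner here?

Plurality first-place counts: Fong 0, Gupta 0, Diaz 3, Ito 7, Jones 12, Khan 0 → Jones.
Borda totals: Fong 34, Gupta 14, Diaz 91, Ito 53, Jones 72, Khan 66 → Diaz.
The two rules disagree: plurality picks Jones, Borda picks Diaz.

No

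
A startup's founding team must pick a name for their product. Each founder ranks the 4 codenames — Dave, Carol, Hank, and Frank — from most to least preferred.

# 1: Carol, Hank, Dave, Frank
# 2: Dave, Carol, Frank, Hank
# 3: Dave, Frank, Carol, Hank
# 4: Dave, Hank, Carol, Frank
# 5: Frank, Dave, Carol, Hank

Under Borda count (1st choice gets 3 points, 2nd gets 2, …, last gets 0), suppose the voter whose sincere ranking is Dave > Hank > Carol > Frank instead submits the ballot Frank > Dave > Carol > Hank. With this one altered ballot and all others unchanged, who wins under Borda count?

Dave

Borda totals with the altered ballot: Dave 11, Carol 8, Hank 2, Frank 9.
The winner is unchanged: still Dave.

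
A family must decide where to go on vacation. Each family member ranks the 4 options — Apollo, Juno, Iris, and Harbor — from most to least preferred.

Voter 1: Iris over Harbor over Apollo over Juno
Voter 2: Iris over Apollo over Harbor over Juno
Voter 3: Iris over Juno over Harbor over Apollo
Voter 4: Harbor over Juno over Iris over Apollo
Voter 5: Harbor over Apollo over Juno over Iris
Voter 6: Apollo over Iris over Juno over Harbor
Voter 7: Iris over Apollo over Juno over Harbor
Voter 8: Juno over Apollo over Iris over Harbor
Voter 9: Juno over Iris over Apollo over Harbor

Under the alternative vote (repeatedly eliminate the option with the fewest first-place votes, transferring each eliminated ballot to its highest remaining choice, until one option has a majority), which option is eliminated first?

Apollo

Round 1: Iris 4, Juno 2, Harbor 2, Apollo 1. Apollo has the fewest and is eliminated.
Round 2: Iris 5, Juno 2, Harbor 2. Iris has a majority.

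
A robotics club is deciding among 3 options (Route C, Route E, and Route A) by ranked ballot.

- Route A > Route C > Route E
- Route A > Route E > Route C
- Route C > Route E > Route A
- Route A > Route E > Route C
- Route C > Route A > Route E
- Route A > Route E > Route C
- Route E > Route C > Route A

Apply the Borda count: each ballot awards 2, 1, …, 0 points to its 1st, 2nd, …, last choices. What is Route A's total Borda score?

9

Borda scores:
  Route C: 1 + 0 + 2 + 0 + 2 + 0 + 1 = 6
  Route E: 0 + 1 + 1 + 1 + 0 + 1 + 2 = 6
  Route A: 2 + 2 + 0 + 2 + 1 + 2 + 0 = 9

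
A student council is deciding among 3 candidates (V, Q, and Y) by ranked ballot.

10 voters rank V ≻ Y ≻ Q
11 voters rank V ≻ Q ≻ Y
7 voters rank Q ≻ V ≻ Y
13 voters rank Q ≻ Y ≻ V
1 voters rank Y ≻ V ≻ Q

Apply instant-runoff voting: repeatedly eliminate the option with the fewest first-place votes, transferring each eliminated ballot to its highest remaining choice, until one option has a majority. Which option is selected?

V

Round 1: V 21, Q 20, Y 1. Y has the fewest and is eliminated.
Round 2: V 22, Q 20. V has a majority.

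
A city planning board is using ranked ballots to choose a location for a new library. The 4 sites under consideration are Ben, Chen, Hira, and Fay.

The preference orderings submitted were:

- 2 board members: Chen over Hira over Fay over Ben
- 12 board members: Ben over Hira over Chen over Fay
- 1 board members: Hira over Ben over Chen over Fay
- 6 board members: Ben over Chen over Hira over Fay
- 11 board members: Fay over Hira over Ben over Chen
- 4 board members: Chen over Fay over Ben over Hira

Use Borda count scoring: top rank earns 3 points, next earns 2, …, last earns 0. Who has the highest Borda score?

Ben

Borda scores:
  Ben: 2·0 + 12·3 + 2 + 6·3 + 11·1 + 4·1 = 71
  Chen: 2·3 + 12·1 + 1 + 6·2 + 11·0 + 4·3 = 43
  Hira: 2·2 + 12·2 + 3 + 6·1 + 11·2 + 4·0 = 59
  Fay: 2·1 + 12·0 + 0 + 6·0 + 11·3 + 4·2 = 43
Ben has the highest total.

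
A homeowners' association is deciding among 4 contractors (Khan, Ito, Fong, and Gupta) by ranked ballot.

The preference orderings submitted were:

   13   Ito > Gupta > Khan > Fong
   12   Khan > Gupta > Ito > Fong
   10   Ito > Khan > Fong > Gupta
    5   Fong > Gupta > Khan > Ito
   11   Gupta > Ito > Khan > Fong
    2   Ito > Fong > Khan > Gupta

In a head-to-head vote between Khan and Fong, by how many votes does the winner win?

Ballots ranking Khan above Fong: 13+12+10+11 = 46.
Ballots ranking Fong above Khan: 5+2 = 7.
Khan wins 46–7, a margin of 39.

39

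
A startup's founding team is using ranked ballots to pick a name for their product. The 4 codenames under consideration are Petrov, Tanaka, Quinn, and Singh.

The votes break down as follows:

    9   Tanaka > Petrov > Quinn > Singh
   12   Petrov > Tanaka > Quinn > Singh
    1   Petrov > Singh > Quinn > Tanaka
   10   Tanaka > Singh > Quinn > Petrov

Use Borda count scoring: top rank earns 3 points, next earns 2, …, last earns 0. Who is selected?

Tanaka

Borda scores:
  Petrov: 9·2 + 12·3 + 3 + 10·0 = 57
  Tanaka: 9·3 + 12·2 + 0 + 10·3 = 81
  Quinn: 9·1 + 12·1 + 1 + 10·1 = 32
  Singh: 9·0 + 12·0 + 2 + 10·2 = 22
Tanaka has the highest total.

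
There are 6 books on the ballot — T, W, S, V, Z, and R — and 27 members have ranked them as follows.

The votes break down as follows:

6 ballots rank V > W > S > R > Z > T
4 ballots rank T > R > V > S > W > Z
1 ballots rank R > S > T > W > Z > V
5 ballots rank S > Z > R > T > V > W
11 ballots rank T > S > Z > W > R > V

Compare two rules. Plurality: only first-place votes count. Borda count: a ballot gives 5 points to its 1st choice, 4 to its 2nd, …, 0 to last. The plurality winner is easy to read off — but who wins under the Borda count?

S

Plurality first-place counts: T 15, W 0, S 5, V 6, Z 0, R 1 → T.
Borda totals: T 88, W 52, S 99, V 47, Z 60, R 59 → S.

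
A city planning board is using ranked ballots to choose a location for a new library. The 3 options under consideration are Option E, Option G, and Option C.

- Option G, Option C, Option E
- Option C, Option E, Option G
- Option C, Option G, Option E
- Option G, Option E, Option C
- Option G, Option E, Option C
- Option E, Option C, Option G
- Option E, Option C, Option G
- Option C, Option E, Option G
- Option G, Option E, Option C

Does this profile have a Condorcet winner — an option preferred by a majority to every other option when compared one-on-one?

Head-to-head results (9 voters total):
Option E vs Option G: Option G wins 5–4.
Option E vs Option C: Option E wins 5–4.
Option G vs Option C: Option C wins 5–4.
No candidate beats all others: Option E beats Option C beats Option G beats Option E, a majority cycle.

No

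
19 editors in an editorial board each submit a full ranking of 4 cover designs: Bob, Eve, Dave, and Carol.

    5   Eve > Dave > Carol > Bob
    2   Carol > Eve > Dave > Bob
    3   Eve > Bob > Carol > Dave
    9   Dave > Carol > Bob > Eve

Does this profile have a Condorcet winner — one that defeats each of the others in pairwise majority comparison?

No

Head-to-head results (19 voters total):
Bob vs Eve: Eve wins 10–9.
Bob vs Dave: Dave wins 16–3.
Bob vs Carol: Carol wins 16–3.
Eve vs Dave: Eve wins 10–9.
Eve vs Carol: Carol wins 11–8.
Dave vs Carol: Dave wins 14–5.
No candidate beats all others: Eve beats Dave beats Carol beats Eve, a majority cycle.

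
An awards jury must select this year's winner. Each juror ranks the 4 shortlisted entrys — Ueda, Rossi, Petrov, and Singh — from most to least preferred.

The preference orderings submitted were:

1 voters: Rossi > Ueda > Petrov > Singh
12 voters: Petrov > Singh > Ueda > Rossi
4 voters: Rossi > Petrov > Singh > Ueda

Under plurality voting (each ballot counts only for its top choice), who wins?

First-place vote totals:
  Ueda: 0
  Rossi: 5
  Petrov: 12
  Singh: 0
Petrov has the most first-place votes.

Petrov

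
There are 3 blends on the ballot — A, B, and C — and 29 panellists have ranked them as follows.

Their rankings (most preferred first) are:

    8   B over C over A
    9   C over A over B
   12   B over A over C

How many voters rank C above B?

9

Ballots ranking C above B: 9.
Ballots ranking B above C: 8+12 = 20.
So 9 of 29 voters prefer C to B.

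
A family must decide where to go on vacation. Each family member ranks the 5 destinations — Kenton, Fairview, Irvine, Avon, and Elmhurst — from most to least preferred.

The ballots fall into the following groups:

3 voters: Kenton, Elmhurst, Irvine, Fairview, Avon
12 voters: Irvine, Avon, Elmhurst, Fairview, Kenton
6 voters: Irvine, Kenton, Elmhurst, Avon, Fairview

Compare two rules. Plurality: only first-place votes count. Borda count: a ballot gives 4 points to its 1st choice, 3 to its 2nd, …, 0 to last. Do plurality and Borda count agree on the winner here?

Yes

Plurality first-place counts: Kenton 3, Fairview 0, Irvine 18, Avon 0, Elmhurst 0 → Irvine.
Borda totals: Kenton 30, Fairview 15, Irvine 78, Avon 42, Elmhurst 45 → Irvine.
The two rules agree on Irvine.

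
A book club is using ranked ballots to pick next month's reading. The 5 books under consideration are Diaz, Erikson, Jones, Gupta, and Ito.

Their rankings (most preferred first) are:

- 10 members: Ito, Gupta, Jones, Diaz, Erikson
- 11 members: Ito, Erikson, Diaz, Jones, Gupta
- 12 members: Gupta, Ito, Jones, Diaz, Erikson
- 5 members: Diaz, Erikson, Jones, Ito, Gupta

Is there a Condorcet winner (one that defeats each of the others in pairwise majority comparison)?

Head-to-head results (38 voters total):
Diaz vs Erikson: Diaz wins 27–11.
Diaz vs Jones: Jones wins 22–16.
Diaz vs Gupta: Gupta wins 22–16.
Diaz vs Ito: Ito wins 33–5.
Erikson vs Jones: Jones wins 22–16.
Erikson vs Gupta: Gupta wins 22–16.
Erikson vs Ito: Ito wins 33–5.
Jones vs Gupta: Gupta wins 22–16.
Jones vs Ito: Ito wins 33–5.
Gupta vs Ito: Ito wins 26–12.
Ito beats each rival — Diaz (33–5), Erikson (33–5), Jones (33–5), Gupta (26–12) — so Ito is the Condorcet winner.

Yes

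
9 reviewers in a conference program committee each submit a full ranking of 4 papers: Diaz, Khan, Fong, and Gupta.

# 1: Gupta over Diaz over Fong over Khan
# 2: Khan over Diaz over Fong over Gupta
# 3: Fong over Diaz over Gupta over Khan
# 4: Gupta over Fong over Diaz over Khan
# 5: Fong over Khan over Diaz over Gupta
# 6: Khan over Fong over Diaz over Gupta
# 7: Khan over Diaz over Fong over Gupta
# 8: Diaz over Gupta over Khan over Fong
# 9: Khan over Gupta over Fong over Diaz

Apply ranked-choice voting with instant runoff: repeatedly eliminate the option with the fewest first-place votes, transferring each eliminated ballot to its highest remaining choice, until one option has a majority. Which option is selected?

Round 1: Khan 4, Fong 2, Gupta 2, Diaz 1. Diaz has the fewest and is eliminated.
Round 2: Khan 4, Gupta 3, Fong 2. Fong has the fewest and is eliminated.
Round 3: Khan 5, Gupta 4. Khan has a majority.

Khan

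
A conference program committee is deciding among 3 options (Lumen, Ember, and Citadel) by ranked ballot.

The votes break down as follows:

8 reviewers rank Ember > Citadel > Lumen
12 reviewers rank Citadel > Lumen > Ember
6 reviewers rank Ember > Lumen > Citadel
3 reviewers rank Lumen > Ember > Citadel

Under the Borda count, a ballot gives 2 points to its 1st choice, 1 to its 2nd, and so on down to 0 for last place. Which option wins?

Citadel

Borda scores:
  Lumen: 8·0 + 12·1 + 6·1 + 3·2 = 24
  Ember: 8·2 + 12·0 + 6·2 + 3·1 = 31
  Citadel: 8·1 + 12·2 + 6·0 + 3·0 = 32
Citadel has the highest total.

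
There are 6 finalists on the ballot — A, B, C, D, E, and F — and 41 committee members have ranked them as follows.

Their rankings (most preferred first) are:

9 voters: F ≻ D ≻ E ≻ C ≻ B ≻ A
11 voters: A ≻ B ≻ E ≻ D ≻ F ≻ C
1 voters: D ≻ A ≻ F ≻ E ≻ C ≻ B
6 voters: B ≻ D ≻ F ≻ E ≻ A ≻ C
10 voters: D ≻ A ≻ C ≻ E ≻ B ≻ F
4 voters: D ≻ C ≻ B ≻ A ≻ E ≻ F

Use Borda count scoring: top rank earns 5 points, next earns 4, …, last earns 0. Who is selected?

Borda scores:
  A: 9·0 + 11·5 + 4 + 6·1 + 10·4 + 4·2 = 113
  B: 9·1 + 11·4 + 0 + 6·5 + 10·1 + 4·3 = 105
  C: 9·2 + 11·0 + 1 + 6·0 + 10·3 + 4·4 = 65
  D: 9·4 + 11·2 + 5 + 6·4 + 10·5 + 4·5 = 157
  E: 9·3 + 11·3 + 2 + 6·2 + 10·2 + 4·1 = 98
  F: 9·5 + 11·1 + 3 + 6·3 + 10·0 + 4·0 = 77
D has the highest total.

D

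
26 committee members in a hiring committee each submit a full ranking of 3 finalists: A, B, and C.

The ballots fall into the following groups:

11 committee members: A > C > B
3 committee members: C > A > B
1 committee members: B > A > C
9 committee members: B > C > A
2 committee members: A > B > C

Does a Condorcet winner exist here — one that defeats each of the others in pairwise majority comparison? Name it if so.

Head-to-head results (26 voters total):
A vs B: A wins 16–10.
A vs C: A wins 14–12.
B vs C: C wins 14–12.
A beats each rival — B (16–10), C (14–12) — so A is the Condorcet winner.

A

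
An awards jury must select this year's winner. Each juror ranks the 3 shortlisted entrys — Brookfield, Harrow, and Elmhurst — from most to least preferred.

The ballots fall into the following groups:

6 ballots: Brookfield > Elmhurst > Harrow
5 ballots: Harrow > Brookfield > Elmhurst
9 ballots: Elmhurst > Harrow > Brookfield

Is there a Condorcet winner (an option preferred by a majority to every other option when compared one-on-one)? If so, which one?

Head-to-head results (20 voters total):
Brookfield vs Harrow: Harrow wins 14–6.
Brookfield vs Elmhurst: Brookfield wins 11–9.
Harrow vs Elmhurst: Elmhurst wins 15–5.
No candidate beats all others: Brookfield beats Elmhurst beats Harrow beats Brookfield, a majority cycle.

No Condorcet winner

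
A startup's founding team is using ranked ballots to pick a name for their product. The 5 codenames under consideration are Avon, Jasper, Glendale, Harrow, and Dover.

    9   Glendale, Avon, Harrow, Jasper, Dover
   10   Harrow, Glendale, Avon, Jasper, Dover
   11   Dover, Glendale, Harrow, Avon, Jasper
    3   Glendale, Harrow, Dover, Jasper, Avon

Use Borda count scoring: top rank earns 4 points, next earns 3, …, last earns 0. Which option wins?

Glendale

Borda scores:
  Avon: 9·3 + 10·2 + 11·1 + 3·0 = 58
  Jasper: 9·1 + 10·1 + 11·0 + 3·1 = 22
  Glendale: 9·4 + 10·3 + 11·3 + 3·4 = 111
  Harrow: 9·2 + 10·4 + 11·2 + 3·3 = 89
  Dover: 9·0 + 10·0 + 11·4 + 3·2 = 50
Glendale has the highest total.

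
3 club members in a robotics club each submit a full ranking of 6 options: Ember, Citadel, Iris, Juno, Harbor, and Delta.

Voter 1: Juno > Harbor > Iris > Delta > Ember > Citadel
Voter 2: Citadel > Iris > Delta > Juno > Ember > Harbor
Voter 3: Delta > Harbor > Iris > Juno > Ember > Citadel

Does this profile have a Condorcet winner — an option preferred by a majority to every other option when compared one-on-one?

No

Head-to-head results (3 voters total):
Ember vs Citadel: Ember wins 2–1.
Ember vs Iris: Iris wins 3–0.
Ember vs Juno: Juno wins 3–0.
Ember vs Harbor: Harbor wins 2–1.
Ember vs Delta: Delta wins 3–0.
Citadel vs Iris: Iris wins 2–1.
Citadel vs Juno: Juno wins 2–1.
Citadel vs Harbor: Harbor wins 2–1.
Citadel vs Delta: Delta wins 2–1.
Iris vs Juno: Iris wins 2–1.
Iris vs Harbor: Harbor wins 2–1.
Iris vs Delta: Iris wins 2–1.
Juno vs Harbor: Juno wins 2–1.
Juno vs Delta: Delta wins 2–1.
Harbor vs Delta: Delta wins 2–1.
No candidate beats all others: Iris beats Juno beats Harbor beats Iris, a majority cycle.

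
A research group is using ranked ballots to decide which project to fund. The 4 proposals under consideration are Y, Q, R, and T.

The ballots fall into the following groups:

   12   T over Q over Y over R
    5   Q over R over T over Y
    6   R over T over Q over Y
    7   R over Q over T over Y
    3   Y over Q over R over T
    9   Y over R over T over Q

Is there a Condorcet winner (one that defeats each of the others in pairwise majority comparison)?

No

Head-to-head results (42 voters total):
Y vs Q: Q wins 30–12.
Y vs R: Y wins 24–18.
Y vs T: T wins 30–12.
Q vs R: R wins 22–20.
Q vs T: T wins 27–15.
R vs T: R wins 30–12.
No candidate beats all others: Y beats R beats Q beats Y, a majority cycle.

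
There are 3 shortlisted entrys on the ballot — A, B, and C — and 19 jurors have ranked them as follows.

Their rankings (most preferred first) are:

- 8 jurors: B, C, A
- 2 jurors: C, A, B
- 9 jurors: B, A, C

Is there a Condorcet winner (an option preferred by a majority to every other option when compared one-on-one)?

Head-to-head results (19 voters total):
A vs B: B wins 17–2.
A vs C: C wins 10–9.
B vs C: B wins 17–2.
B beats each rival — A (17–2), C (17–2) — so B is the Condorcet winner.

Yes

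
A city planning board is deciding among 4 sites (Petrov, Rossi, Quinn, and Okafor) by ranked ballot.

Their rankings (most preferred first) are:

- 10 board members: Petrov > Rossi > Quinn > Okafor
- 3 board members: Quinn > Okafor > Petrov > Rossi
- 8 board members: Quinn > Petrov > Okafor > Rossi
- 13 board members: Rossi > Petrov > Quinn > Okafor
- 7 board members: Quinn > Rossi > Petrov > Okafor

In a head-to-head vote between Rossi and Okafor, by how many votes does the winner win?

Ballots ranking Rossi above Okafor: 10+13+7 = 30.
Ballots ranking Okafor above Rossi: 3+8 = 11.
Rossi wins 30–11, a margin of 19.

19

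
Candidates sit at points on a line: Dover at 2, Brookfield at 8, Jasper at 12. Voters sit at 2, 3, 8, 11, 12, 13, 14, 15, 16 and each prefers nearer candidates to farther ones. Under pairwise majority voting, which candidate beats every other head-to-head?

With single-peaked preferences on a line, the Condorcet winner is the candidate closest to the median voter.
The median voter (position 12) is closest to Jasper at 12.
Check: Jasper vs Dover — voters closer to Jasper: 7 of 9.

Jasper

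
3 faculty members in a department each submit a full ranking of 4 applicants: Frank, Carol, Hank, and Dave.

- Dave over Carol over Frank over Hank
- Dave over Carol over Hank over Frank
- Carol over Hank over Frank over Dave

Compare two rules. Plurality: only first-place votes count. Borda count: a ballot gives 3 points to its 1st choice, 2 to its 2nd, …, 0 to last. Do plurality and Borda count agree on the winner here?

Plurality first-place counts: Frank 0, Carol 1, Hank 0, Dave 2 → Dave.
Borda totals: Frank 2, Carol 7, Hank 3, Dave 6 → Carol.
The two rules disagree: plurality picks Dave, Borda picks Carol.

No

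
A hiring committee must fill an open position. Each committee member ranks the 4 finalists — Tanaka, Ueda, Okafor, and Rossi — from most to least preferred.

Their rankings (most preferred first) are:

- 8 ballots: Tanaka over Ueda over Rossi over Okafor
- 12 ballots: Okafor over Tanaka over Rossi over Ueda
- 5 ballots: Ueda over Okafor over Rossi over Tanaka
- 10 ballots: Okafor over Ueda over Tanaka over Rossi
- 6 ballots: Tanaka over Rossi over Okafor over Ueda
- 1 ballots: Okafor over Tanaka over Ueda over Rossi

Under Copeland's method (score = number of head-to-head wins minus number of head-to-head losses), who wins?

Pairwise results:
  Tanaka vs Ueda: Tanaka wins 27–15.
  Tanaka vs Okafor: Okafor wins 28–14.
  Tanaka vs Rossi: Tanaka wins 37–5.
  Ueda vs Okafor: Okafor wins 29–13.
  Ueda vs Rossi: Ueda wins 24–18.
  Okafor vs Rossi: Okafor wins 28–14.
Copeland scores (wins − losses):
  Tanaka: 2 − 1 = 1
  Ueda: 1 − 2 = -1
  Okafor: 3 − 0 = 3
  Rossi: 0 − 3 = -3
Okafor has the best Copeland score.

Okafor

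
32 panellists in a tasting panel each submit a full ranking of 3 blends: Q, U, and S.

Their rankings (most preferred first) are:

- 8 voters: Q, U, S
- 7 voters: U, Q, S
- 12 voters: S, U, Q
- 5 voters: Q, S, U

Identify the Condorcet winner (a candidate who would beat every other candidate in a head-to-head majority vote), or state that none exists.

There is no Condorcet winner

Head-to-head results (32 voters total):
Q vs U: U wins 19–13.
Q vs S: Q wins 20–12.
U vs S: S wins 17–15.
No candidate beats all others: Q beats S beats U beats Q, a majority cycle.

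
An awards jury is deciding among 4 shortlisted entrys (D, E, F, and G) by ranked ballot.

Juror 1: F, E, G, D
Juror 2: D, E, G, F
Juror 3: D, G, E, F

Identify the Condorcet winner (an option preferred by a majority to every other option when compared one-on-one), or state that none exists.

Head-to-head results (3 voters total):
D vs E: D wins 2–1.
D vs F: D wins 2–1.
D vs G: D wins 2–1.
E vs F: E wins 2–1.
E vs G: E wins 2–1.
F vs G: G wins 2–1.
D beats each rival — E (2–1), F (2–1), G (2–1) — so D is the Condorcet winner.

D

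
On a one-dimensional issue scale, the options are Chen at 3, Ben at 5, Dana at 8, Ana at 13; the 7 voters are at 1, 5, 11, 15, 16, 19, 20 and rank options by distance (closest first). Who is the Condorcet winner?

Ana

With single-peaked preferences on a line, the Condorcet winner is the candidate closest to the median voter.
The median voter (position 15) is closest to Ana at 13.
Check: Ana vs Dana — voters closer to Ana: 5 of 7.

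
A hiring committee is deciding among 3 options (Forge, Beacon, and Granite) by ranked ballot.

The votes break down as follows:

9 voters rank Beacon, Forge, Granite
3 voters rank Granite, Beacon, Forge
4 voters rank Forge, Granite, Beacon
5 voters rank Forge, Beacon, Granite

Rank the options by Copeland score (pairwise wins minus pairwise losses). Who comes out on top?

Pairwise results:
  Forge vs Beacon: Beacon wins 12–9.
  Forge vs Granite: Forge wins 18–3.
  Beacon vs Granite: Beacon wins 14–7.
Copeland scores (wins − losses):
  Forge: 1 − 1 = 0
  Beacon: 2 − 0 = 2
  Granite: 0 − 2 = -2
Beacon has the best Copeland score.

Beacon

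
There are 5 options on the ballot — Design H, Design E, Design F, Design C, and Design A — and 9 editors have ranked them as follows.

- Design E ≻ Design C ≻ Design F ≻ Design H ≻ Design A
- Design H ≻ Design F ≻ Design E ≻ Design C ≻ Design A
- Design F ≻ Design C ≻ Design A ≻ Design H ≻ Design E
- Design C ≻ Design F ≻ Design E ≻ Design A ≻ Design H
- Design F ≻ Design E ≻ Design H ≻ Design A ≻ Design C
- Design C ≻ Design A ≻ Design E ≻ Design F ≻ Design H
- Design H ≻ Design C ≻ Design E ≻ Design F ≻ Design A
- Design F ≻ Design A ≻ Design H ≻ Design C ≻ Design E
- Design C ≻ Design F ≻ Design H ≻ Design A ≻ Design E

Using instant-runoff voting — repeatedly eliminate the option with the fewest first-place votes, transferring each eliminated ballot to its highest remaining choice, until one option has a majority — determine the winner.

Round 1: Design F 3, Design C 3, Design H 2, Design E 1, Design A 0. Design A has the fewest and is eliminated.
Round 2: Design F 3, Design C 3, Design H 2, Design E 1. Design E has the fewest and is eliminated.
Round 3: Design C 4, Design F 3, Design H 2. Design H has the fewest and is eliminated.
Round 4: Design C 5, Design F 4. Design C has a majority.

Design C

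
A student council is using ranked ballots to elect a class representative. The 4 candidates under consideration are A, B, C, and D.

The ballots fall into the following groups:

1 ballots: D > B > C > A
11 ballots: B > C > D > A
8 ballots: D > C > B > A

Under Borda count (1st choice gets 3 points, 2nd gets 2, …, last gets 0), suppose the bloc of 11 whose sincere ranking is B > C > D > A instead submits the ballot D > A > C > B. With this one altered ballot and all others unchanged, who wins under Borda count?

D

Borda totals with the altered ballot: A 22, B 10, C 28, D 60.
The switch changes the winner from B to D.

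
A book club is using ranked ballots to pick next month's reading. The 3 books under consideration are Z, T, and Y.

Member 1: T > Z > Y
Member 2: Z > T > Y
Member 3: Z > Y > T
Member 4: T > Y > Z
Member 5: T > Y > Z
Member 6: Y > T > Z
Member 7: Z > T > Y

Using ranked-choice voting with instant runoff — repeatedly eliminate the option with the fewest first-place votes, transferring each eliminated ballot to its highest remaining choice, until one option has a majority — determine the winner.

T

Round 1: Z 3, T 3, Y 1. Y has the fewest and is eliminated.
Round 2: T 4, Z 3. T has a majority.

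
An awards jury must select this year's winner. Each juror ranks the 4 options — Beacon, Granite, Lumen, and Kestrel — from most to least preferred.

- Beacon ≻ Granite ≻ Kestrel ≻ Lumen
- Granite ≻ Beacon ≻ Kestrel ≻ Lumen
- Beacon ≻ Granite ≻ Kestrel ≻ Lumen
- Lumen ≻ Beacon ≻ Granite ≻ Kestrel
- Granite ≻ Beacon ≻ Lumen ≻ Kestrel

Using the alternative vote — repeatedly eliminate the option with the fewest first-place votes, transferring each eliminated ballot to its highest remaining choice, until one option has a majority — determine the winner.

Round 1: Beacon 2, Granite 2, Lumen 1, Kestrel 0. Kestrel has the fewest and is eliminated.
Round 2: Beacon 2, Granite 2, Lumen 1. Lumen has the fewest and is eliminated.
Round 3: Beacon 3, Granite 2. Beacon has a majority.

Beacon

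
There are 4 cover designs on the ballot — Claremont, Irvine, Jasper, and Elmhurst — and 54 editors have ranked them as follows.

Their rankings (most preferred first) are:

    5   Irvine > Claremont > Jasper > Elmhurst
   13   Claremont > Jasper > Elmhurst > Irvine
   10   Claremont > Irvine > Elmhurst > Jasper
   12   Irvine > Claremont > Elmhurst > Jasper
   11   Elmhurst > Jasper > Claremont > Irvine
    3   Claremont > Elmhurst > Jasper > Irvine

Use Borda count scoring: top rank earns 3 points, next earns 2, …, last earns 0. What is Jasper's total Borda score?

Borda scores:
  Claremont: 5·2 + 13·3 + 10·3 + 12·2 + 11·1 + 3·3 = 123
  Irvine: 5·3 + 13·0 + 10·2 + 12·3 + 11·0 + 3·0 = 71
  Jasper: 5·1 + 13·2 + 10·0 + 12·0 + 11·2 + 3·1 = 56
  Elmhurst: 5·0 + 13·1 + 10·1 + 12·1 + 11·3 + 3·2 = 74

56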